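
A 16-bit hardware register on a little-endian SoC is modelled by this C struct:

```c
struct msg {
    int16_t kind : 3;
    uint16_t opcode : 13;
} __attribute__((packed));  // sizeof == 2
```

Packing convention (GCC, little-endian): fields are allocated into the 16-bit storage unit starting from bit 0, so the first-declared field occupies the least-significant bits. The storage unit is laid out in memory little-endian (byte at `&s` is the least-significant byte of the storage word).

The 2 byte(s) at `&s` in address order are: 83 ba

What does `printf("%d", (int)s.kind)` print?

3

[0]=0x83 [1]=0xba (little-endian) → word 0xba83
kind [0+:3] = (word>>0) & 0x7 = 3  ←
opcode [3+:13] = (word>>3) & 0x1fff = 5968
kind signed 3b, MSB=0: value = 3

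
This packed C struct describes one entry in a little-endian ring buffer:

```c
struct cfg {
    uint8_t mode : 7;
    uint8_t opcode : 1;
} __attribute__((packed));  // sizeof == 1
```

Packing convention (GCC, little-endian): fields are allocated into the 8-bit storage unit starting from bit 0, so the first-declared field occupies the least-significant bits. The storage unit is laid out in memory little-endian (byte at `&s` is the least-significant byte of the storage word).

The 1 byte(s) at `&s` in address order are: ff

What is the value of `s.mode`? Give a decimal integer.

[0]=0xff (little-endian) → word 0xff
mode:7 @ bit 0 → (0xff>>0)&0x7f = 0x7f  ←
opcode:1 @ bit 7 → (0xff>>7)&0x1 = 0x1

127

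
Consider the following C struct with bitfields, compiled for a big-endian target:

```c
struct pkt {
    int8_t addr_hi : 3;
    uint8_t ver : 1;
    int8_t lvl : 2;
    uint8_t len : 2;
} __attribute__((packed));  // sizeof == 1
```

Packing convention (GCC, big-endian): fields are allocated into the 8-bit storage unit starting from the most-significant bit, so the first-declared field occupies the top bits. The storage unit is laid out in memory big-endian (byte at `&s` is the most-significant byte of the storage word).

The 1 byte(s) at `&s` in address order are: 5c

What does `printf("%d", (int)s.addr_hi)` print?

2

[0]=0x5c (big-endian) → word 0x5c
addr_hi:3 @ bit 5 → (0x5c>>5)&0x7 = 0x2  ←
ver:1 @ bit 4 → (0x5c>>4)&0x1 = 0x1
lvl:2 @ bit 2 → (0x5c>>2)&0x3 = 0x3
len:2 @ bit 0 → (0x5c>>0)&0x3 = 0x0
addr_hi signed 3b, MSB=0: value = 2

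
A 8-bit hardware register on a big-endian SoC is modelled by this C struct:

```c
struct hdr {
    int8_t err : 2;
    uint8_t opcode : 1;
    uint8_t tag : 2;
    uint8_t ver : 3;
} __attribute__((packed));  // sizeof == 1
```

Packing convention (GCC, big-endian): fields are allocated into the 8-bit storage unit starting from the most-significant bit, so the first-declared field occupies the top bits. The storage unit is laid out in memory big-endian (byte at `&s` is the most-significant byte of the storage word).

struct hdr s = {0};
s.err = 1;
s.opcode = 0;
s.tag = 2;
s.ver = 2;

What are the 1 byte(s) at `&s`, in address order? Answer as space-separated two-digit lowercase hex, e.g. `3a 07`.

52

[6+:2] err=1 & 0x3 = 0x1; word=0x40
[5+:1] opcode=0 & 0x1 = 0x0; word=0x40
[3+:2] tag=2 & 0x3 = 0x2; word=0x50
[0+:3] ver=2 & 0x7 = 0x2; word=0x52
word = 0x52 → big-endian bytes:
  [0]=0x52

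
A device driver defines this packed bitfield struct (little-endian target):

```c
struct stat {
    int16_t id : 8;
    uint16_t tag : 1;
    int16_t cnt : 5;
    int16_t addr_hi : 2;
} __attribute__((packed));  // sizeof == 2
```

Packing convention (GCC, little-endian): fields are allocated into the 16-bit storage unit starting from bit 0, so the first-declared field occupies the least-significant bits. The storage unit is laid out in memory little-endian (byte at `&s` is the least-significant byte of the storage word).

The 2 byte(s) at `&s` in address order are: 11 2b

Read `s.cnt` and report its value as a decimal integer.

[0]=0x11 [1]=0x2b (little-endian) → word 0x2b11
id [0+:8] = (word>>0) & 0xff = 17
tag [8+:1] = (word>>8) & 0x1 = 1
cnt [9+:5] = (word>>9) & 0x1f = 21  ←
addr_hi [14+:2] = (word>>14) & 0x3 = 0
cnt signed 5b, MSB=1: 21 - 32 = -11

-11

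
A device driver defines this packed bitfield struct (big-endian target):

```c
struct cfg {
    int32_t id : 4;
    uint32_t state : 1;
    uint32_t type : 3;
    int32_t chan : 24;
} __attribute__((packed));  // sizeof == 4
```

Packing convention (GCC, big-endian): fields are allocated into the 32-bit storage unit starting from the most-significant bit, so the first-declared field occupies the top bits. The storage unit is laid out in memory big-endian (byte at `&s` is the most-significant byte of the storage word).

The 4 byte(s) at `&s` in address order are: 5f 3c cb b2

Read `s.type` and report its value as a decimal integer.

[0]=0x5f [1]=0x3c [2]=0xcb [3]=0xb2 (big-endian) → word 0x5f3ccbb2
id [28+:4] = (word>>28) & 0xf = 5
state [27+:1] = (word>>27) & 0x1 = 1
type [24+:3] = (word>>24) & 0x7 = 7  ←
chan [0+:24] = (word>>0) & 0xffffff = 3984306

7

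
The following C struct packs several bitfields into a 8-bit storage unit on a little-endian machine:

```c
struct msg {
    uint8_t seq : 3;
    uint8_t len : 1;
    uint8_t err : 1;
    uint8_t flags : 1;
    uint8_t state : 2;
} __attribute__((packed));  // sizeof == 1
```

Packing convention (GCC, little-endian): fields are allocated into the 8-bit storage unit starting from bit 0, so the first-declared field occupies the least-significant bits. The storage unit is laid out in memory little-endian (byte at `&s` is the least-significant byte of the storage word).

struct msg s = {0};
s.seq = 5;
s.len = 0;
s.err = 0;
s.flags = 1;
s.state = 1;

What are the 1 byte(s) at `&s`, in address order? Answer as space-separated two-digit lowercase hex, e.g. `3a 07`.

[0+:3] seq=5 & 0x7 = 0x5; word=0x05
[3+:1] len=0 & 0x1 = 0x0; word=0x05
[4+:1] err=0 & 0x1 = 0x0; word=0x05
[5+:1] flags=1 & 0x1 = 0x1; word=0x25
[6+:2] state=1 & 0x3 = 0x1; word=0x65
word = 0x65 → little-endian bytes:
  [0]=0x65

65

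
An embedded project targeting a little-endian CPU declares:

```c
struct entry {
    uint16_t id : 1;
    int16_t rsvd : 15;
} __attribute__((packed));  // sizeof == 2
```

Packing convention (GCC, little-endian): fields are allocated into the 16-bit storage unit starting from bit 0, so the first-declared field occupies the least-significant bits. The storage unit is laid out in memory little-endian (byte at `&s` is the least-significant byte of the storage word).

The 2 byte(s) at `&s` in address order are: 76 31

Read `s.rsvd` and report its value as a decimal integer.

[0]=0x76 [1]=0x31 (little-endian) → word 0x3176
id [0+:1] = (word>>0) & 0x1 = 0
rsvd [1+:15] = (word>>1) & 0x7fff = 6331  ←
rsvd signed 15b, MSB=0: value = 6331

6331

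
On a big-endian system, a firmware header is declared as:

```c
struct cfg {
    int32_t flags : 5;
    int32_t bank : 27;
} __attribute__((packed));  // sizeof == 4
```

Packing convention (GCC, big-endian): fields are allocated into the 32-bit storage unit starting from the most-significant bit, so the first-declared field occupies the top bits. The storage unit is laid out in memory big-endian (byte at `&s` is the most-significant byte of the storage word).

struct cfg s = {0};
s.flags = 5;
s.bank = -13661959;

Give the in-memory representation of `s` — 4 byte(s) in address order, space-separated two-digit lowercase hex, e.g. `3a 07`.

flags (5b) val=5 bits=0x5 at bit 27: 0x28000000
bank (27b) val=-13661959 bits=0x72f88f9 at bit 0: 0x2f2f88f9
word = 0x2f2f88f9 → big-endian bytes:
  [0]=0x2f  [1]=0x2f  [2]=0x88  [3]=0xf9

2f 2f 88 f9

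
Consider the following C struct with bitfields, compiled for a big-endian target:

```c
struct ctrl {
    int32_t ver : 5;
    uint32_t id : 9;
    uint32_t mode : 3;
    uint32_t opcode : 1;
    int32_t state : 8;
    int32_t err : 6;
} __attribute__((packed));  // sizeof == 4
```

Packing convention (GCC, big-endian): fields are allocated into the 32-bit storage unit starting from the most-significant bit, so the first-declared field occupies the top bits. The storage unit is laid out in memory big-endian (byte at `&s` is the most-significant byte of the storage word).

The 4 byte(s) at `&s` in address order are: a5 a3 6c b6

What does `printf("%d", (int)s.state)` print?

[0]=0xa5 [1]=0xa3 [2]=0x6c [3]=0xb6 (big-endian) → word 0xa5a36cb6
ver [27+:5] = (word>>27) & 0x1f = 20
id [18+:9] = (word>>18) & 0x1ff = 360
mode [15+:3] = (word>>15) & 0x7 = 6
opcode [14+:1] = (word>>14) & 0x1 = 1
state [6+:8] = (word>>6) & 0xff = 178  ←
err [0+:6] = (word>>0) & 0x3f = 54
state signed 8b, MSB=1: 178 - 256 = -78

-78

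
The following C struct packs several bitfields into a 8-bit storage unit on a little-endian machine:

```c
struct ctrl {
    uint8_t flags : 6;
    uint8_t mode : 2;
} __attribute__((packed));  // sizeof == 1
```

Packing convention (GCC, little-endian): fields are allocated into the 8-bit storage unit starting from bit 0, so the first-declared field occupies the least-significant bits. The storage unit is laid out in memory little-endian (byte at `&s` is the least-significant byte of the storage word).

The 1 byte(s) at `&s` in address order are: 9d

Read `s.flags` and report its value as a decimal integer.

[0]=0x9d (little-endian) → word 0x9d
flags [0+:6] = (word>>0) & 0x3f = 29  ←
mode [6+:2] = (word>>6) & 0x3 = 2

29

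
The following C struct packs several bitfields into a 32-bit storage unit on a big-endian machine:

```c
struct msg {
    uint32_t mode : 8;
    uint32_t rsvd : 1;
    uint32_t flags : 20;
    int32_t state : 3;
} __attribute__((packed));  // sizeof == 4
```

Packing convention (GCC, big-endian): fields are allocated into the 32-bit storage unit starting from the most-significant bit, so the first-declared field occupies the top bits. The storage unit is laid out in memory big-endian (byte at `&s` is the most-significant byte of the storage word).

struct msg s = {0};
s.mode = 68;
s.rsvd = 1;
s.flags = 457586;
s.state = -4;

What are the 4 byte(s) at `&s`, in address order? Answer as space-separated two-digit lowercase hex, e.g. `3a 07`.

[24+:8] mode=68 & 0xff = 0x44; word=0x44000000
[23+:1] rsvd=1 & 0x1 = 0x1; word=0x44800000
[3+:20] flags=457586 & 0xfffff = 0x6fb72; word=0x44b7db90
[0+:3] state=-4 & 0x7 = 0x4; word=0x44b7db94
word = 0x44b7db94 → big-endian bytes:
  [0]=0x44  [1]=0xb7  [2]=0xdb  [3]=0x94

44 b7 db 94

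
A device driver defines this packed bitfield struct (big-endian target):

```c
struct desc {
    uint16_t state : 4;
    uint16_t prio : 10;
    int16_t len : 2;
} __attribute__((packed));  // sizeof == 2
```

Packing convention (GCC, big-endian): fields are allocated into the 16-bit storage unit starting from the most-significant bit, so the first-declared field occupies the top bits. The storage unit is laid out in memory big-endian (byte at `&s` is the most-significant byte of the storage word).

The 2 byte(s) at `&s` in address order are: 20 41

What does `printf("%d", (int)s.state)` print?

[0]=0x20 [1]=0x41 (big-endian) → word 0x2041
state:4 @ bit 12 → (0x2041>>12)&0xf = 0x2  ←
prio:10 @ bit 2 → (0x2041>>2)&0x3ff = 0x10
len:2 @ bit 0 → (0x2041>>0)&0x3 = 0x1

2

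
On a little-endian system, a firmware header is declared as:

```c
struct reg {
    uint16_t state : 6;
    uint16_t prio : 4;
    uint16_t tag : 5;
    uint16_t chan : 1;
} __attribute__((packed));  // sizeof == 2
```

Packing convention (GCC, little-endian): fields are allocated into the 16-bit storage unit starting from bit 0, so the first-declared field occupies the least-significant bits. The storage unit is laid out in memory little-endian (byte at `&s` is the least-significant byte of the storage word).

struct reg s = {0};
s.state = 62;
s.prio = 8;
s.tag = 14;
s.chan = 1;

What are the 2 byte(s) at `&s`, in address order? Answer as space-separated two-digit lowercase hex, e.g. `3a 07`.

3e ba

[0+:6] state=62 & 0x3f = 0x3e; word=0x003e
[6+:4] prio=8 & 0xf = 0x8; word=0x023e
[10+:5] tag=14 & 0x1f = 0xe; word=0x3a3e
[15+:1] chan=1 & 0x1 = 0x1; word=0xba3e
word = 0xba3e → little-endian bytes:
  [0]=0x3e  [1]=0xba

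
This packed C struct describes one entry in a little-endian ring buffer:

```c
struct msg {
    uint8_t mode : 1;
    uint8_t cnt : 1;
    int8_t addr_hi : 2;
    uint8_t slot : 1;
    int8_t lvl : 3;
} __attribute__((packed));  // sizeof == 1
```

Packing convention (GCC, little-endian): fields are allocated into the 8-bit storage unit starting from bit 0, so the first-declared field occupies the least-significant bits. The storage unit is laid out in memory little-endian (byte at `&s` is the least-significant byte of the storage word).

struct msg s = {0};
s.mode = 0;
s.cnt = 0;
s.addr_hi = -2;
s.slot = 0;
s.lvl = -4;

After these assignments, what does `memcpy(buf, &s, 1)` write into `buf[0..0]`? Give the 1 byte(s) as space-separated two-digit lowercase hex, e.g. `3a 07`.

mode (1b) val=0 bits=0x0 at bit 0: 0x00
cnt (1b) val=0 bits=0x0 at bit 1: 0x00
addr_hi (2b) val=-2 bits=0x2 at bit 2: 0x08
slot (1b) val=0 bits=0x0 at bit 4: 0x08
lvl (3b) val=-4 bits=0x4 at bit 5: 0x88
word = 0x88 → little-endian bytes:
  [0]=0x88

88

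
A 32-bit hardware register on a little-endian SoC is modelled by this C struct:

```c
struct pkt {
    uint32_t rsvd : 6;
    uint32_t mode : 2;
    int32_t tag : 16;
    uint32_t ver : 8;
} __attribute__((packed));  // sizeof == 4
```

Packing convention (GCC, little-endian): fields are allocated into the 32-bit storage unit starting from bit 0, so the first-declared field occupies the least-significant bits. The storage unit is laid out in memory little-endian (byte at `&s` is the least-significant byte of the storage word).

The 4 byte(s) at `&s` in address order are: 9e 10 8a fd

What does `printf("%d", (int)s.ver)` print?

253

[0]=0x9e [1]=0x10 [2]=0x8a [3]=0xfd (little-endian) → word 0xfd8a109e
rsvd [0+:6] = (word>>0) & 0x3f = 30
mode [6+:2] = (word>>6) & 0x3 = 2
tag [8+:16] = (word>>8) & 0xffff = 35344
ver [24+:8] = (word>>24) & 0xff = 253  ←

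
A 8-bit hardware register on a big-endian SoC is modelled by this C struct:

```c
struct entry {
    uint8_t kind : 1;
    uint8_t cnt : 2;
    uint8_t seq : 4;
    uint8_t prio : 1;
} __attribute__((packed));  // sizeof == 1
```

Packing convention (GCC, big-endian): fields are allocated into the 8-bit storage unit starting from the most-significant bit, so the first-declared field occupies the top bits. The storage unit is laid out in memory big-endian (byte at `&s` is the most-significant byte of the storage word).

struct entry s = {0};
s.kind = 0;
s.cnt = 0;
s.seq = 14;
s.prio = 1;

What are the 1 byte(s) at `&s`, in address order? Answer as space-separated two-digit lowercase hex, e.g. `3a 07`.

1d

kind (1b) val=0 bits=0x0 at bit 7: 0x00
cnt (2b) val=0 bits=0x0 at bit 5: 0x00
seq (4b) val=14 bits=0xe at bit 1: 0x1c
prio (1b) val=1 bits=0x1 at bit 0: 0x1d
word = 0x1d → big-endian bytes:
  [0]=0x1d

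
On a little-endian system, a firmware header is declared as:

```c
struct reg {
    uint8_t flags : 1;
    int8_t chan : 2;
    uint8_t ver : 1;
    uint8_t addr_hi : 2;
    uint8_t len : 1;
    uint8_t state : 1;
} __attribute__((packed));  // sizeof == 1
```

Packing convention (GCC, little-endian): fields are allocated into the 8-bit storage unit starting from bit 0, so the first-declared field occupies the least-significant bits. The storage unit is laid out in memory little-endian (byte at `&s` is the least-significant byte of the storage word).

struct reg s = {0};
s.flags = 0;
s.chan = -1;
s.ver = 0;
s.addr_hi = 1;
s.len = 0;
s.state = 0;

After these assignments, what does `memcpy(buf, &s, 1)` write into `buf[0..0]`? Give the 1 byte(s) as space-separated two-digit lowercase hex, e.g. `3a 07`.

flags:1 = 0 → 0x0 << 0 → word 0x00
chan:2 = -1 → 0x3 << 1 → word 0x06
ver:1 = 0 → 0x0 << 3 → word 0x06
addr_hi:2 = 1 → 0x1 << 4 → word 0x16
len:1 = 0 → 0x0 << 6 → word 0x16
state:1 = 0 → 0x0 << 7 → word 0x16
word = 0x16 → little-endian bytes:
  [0]=0x16

16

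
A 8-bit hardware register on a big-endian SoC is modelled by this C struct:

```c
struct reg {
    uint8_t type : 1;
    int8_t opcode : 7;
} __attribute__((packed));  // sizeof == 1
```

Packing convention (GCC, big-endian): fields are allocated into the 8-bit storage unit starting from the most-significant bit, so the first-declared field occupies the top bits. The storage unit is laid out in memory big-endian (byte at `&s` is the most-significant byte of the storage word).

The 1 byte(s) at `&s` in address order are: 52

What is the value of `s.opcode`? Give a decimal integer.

[0]=0x52 (big-endian) → word 0x52
type:1 @ bit 7 → (0x52>>7)&0x1 = 0x0
opcode:7 @ bit 0 → (0x52>>0)&0x7f = 0x52  ←
opcode signed 7b, MSB=1: 82 - 128 = -46

-46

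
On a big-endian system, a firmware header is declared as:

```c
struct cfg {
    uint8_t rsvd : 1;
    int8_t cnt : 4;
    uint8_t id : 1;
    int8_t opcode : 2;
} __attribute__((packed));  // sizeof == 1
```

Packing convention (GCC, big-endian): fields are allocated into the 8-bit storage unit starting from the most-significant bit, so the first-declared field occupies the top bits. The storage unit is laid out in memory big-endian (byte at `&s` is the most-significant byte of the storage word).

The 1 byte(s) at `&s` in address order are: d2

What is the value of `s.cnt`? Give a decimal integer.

[0]=0xd2 (big-endian) → word 0xd2
rsvd:1 @ bit 7 → (0xd2>>7)&0x1 = 0x1
cnt:4 @ bit 3 → (0xd2>>3)&0xf = 0xa  ←
id:1 @ bit 2 → (0xd2>>2)&0x1 = 0x0
opcode:2 @ bit 0 → (0xd2>>0)&0x3 = 0x2
cnt signed 4b, MSB=1: 10 - 16 = -6

-6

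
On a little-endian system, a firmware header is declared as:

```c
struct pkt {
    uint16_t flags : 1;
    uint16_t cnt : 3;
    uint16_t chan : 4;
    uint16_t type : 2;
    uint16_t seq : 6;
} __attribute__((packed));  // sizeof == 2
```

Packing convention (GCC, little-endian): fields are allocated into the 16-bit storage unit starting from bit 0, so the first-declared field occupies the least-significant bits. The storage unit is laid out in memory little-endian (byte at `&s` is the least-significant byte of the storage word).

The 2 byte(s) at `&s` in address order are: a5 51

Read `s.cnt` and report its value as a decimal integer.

2

[0]=0xa5 [1]=0x51 (little-endian) → word 0x51a5
flags:1 @ bit 0 → (0x51a5>>0)&0x1 = 0x1
cnt:3 @ bit 1 → (0x51a5>>1)&0x7 = 0x2  ←
chan:4 @ bit 4 → (0x51a5>>4)&0xf = 0xa
type:2 @ bit 8 → (0x51a5>>8)&0x3 = 0x1
seq:6 @ bit 10 → (0x51a5>>10)&0x3f = 0x14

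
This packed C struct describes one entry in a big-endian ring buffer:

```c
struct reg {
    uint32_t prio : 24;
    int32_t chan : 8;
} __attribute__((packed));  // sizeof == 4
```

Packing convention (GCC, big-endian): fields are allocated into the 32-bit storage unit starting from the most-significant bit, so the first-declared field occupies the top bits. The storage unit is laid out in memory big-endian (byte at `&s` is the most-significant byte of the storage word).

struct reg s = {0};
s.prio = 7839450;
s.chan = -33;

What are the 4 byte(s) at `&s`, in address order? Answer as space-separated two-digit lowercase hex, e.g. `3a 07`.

prio (24b) val=7839450 bits=0x779eda at bit 8: 0x779eda00
chan (8b) val=-33 bits=0xdf at bit 0: 0x779edadf
word = 0x779edadf → big-endian bytes:
  [0]=0x77  [1]=0x9e  [2]=0xda  [3]=0xdf

77 9e da df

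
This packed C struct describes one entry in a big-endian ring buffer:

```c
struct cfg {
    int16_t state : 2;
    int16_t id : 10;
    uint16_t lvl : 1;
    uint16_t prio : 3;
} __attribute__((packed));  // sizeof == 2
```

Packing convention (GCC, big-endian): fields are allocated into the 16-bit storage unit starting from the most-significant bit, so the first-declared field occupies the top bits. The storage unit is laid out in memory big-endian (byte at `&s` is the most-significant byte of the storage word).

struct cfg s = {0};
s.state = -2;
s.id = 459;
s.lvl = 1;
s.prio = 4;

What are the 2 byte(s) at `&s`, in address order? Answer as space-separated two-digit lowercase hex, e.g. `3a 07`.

state:2 = -2 → 0x2 << 14 → word 0x8000
id:10 = 459 → 0x1cb << 4 → word 0x9cb0
lvl:1 = 1 → 0x1 << 3 → word 0x9cb8
prio:3 = 4 → 0x4 << 0 → word 0x9cbc
word = 0x9cbc → big-endian bytes:
  [0]=0x9c  [1]=0xbc

9c bc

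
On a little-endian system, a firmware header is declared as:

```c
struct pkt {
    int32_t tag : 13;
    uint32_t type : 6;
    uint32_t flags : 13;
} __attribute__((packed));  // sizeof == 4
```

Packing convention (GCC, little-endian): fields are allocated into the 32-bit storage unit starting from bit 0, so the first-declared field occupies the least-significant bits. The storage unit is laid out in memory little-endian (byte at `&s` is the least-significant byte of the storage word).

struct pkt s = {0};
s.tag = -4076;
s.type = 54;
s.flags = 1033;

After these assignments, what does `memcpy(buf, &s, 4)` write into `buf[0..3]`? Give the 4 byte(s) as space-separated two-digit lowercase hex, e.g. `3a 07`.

tag:13 = -4076 → 0x1014 << 0 → word 0x00001014
type:6 = 54 → 0x36 << 13 → word 0x0006d014
flags:13 = 1033 → 0x409 << 19 → word 0x204ed014
word = 0x204ed014 → little-endian bytes:
  [0]=0x14  [1]=0xd0  [2]=0x4e  [3]=0x20

14 d0 4e 20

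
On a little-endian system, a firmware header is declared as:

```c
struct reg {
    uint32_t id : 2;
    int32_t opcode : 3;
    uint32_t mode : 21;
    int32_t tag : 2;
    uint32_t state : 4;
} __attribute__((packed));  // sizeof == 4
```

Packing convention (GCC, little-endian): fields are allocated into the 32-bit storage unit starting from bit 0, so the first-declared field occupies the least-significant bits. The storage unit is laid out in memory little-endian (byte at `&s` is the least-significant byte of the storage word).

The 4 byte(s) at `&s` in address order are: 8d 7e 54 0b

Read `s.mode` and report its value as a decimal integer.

[0]=0x8d [1]=0x7e [2]=0x54 [3]=0x0b (little-endian) → word 0x0b547e8d
id:2 @ bit 0 → (0x0b547e8d>>0)&0x3 = 0x1
opcode:3 @ bit 2 → (0x0b547e8d>>2)&0x7 = 0x3
mode:21 @ bit 5 → (0x0b547e8d>>5)&0x1fffff = 0x1aa3f4  ←
tag:2 @ bit 26 → (0x0b547e8d>>26)&0x3 = 0x2
state:4 @ bit 28 → (0x0b547e8d>>28)&0xf = 0x0

1745908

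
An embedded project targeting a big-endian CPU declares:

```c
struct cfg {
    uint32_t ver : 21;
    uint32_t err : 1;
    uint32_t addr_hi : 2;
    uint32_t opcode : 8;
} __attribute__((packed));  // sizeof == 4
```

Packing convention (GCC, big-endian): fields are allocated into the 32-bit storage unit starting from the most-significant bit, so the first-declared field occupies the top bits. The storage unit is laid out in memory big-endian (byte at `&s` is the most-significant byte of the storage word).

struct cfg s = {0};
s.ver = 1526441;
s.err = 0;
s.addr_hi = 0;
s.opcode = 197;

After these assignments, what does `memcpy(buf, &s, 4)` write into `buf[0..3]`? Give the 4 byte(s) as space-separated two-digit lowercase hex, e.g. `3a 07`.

ba 55 48 c5

[11+:21] ver=1526441 & 0x1fffff = 0x174aa9; word=0xba554800
[10+:1] err=0 & 0x1 = 0x0; word=0xba554800
[8+:2] addr_hi=0 & 0x3 = 0x0; word=0xba554800
[0+:8] opcode=197 & 0xff = 0xc5; word=0xba5548c5
word = 0xba5548c5 → big-endian bytes:
  [0]=0xba  [1]=0x55  [2]=0x48  [3]=0xc5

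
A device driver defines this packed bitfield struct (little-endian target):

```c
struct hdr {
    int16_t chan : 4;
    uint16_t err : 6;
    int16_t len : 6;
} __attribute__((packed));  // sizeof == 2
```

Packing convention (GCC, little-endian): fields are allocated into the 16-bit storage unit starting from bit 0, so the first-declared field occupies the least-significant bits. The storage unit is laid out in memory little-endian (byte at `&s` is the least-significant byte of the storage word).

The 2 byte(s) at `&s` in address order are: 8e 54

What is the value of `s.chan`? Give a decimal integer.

[0]=0x8e [1]=0x54 (little-endian) → word 0x548e
chan [0+:4] = (word>>0) & 0xf = 14  ←
err [4+:6] = (word>>4) & 0x3f = 8
len [10+:6] = (word>>10) & 0x3f = 21
chan signed 4b, MSB=1: 14 - 16 = -2

-2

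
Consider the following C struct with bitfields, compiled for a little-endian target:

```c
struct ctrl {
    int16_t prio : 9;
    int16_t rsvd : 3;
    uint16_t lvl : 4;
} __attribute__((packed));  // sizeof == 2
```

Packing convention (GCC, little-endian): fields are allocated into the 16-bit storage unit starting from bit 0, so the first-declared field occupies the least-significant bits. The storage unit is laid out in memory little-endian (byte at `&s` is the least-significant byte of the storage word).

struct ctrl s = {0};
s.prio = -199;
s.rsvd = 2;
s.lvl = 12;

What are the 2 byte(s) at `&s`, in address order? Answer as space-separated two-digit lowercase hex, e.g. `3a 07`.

prio:9 = -199 → 0x139 << 0 → word 0x0139
rsvd:3 = 2 → 0x2 << 9 → word 0x0539
lvl:4 = 12 → 0xc << 12 → word 0xc539
word = 0xc539 → little-endian bytes:
  [0]=0x39  [1]=0xc5

39 c5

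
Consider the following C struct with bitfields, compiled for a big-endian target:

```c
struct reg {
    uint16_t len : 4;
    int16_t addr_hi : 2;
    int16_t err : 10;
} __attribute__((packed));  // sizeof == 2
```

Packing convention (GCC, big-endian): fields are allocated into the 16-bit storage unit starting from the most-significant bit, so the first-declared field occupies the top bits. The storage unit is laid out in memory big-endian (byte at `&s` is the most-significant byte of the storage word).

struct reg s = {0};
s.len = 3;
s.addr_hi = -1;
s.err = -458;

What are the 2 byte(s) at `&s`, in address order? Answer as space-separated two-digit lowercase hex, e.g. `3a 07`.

3e 36

len (4b) val=3 bits=0x3 at bit 12: 0x3000
addr_hi (2b) val=-1 bits=0x3 at bit 10: 0x3c00
err (10b) val=-458 bits=0x236 at bit 0: 0x3e36
word = 0x3e36 → big-endian bytes:
  [0]=0x3e  [1]=0x36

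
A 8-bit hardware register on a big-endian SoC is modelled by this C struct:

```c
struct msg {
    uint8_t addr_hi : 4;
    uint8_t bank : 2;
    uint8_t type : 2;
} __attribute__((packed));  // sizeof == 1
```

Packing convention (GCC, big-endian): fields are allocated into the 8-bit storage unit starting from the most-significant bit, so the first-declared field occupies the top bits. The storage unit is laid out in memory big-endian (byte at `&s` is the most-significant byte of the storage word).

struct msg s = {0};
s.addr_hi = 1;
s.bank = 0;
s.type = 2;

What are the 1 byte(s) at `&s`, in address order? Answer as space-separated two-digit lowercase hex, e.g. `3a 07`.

[4+:4] addr_hi=1 & 0xf = 0x1; word=0x10
[2+:2] bank=0 & 0x3 = 0x0; word=0x10
[0+:2] type=2 & 0x3 = 0x2; word=0x12
word = 0x12 → big-endian bytes:
  [0]=0x12

12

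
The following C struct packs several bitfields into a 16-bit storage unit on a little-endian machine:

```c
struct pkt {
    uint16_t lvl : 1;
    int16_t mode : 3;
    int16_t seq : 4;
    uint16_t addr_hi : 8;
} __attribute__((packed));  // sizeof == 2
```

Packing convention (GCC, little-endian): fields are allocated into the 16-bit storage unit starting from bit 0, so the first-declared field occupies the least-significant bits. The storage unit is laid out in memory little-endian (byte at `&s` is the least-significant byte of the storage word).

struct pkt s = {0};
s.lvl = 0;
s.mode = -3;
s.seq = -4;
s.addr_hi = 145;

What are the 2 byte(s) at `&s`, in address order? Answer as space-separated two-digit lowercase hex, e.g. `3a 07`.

lvl (1b) val=0 bits=0x0 at bit 0: 0x0000
mode (3b) val=-3 bits=0x5 at bit 1: 0x000a
seq (4b) val=-4 bits=0xc at bit 4: 0x00ca
addr_hi (8b) val=145 bits=0x91 at bit 8: 0x91ca
word = 0x91ca → little-endian bytes:
  [0]=0xca  [1]=0x91

ca 91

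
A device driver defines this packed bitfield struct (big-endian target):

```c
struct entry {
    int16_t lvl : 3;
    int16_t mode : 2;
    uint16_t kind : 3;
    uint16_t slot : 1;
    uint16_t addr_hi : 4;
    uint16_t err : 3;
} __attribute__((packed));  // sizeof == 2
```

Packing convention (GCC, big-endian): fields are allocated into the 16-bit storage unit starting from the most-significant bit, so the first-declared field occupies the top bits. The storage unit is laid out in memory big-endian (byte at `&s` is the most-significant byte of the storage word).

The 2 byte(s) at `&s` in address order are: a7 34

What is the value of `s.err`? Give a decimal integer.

[0]=0xa7 [1]=0x34 (big-endian) → word 0xa734
lvl [13+:3] = (word>>13) & 0x7 = 5
mode [11+:2] = (word>>11) & 0x3 = 0
kind [8+:3] = (word>>8) & 0x7 = 7
slot [7+:1] = (word>>7) & 0x1 = 0
addr_hi [3+:4] = (word>>3) & 0xf = 6
err [0+:3] = (word>>0) & 0x7 = 4  ←

4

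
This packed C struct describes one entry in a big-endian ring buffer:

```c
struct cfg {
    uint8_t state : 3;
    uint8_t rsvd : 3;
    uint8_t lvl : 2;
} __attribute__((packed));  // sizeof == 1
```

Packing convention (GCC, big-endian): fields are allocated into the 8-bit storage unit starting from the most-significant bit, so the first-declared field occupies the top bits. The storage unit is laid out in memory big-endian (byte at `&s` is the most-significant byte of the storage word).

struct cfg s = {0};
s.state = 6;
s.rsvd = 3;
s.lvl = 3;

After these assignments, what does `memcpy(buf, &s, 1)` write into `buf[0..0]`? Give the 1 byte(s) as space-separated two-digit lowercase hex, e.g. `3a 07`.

cf

state (3b) val=6 bits=0x6 at bit 5: 0xc0
rsvd (3b) val=3 bits=0x3 at bit 2: 0xcc
lvl (2b) val=3 bits=0x3 at bit 0: 0xcf
word = 0xcf → big-endian bytes:
  [0]=0xcf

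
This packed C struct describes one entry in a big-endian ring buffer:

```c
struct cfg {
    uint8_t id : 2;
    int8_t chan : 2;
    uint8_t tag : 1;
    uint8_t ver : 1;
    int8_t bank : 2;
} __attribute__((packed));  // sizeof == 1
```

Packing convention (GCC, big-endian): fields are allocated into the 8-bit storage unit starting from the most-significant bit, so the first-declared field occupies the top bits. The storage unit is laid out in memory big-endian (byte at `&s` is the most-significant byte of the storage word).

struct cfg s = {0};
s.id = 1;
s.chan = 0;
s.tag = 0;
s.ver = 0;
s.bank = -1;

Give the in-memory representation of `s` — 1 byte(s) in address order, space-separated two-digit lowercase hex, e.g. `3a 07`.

43

id:2 = 1 → 0x1 << 6 → word 0x40
chan:2 = 0 → 0x0 << 4 → word 0x40
tag:1 = 0 → 0x0 << 3 → word 0x40
ver:1 = 0 → 0x0 << 2 → word 0x40
bank:2 = -1 → 0x3 << 0 → word 0x43
word = 0x43 → big-endian bytes:
  [0]=0x43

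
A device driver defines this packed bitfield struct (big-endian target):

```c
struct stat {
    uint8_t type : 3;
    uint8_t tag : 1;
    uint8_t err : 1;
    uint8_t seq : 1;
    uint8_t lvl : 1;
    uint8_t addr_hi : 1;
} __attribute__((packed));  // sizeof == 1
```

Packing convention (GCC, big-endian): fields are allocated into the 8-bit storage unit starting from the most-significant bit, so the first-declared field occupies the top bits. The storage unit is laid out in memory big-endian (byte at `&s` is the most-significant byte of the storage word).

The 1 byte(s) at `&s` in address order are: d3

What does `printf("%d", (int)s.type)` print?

[0]=0xd3 (big-endian) → word 0xd3
type:3 @ bit 5 → (0xd3>>5)&0x7 = 0x6  ←
tag:1 @ bit 4 → (0xd3>>4)&0x1 = 0x1
err:1 @ bit 3 → (0xd3>>3)&0x1 = 0x0
seq:1 @ bit 2 → (0xd3>>2)&0x1 = 0x0
lvl:1 @ bit 1 → (0xd3>>1)&0x1 = 0x1
addr_hi:1 @ bit 0 → (0xd3>>0)&0x1 = 0x1

6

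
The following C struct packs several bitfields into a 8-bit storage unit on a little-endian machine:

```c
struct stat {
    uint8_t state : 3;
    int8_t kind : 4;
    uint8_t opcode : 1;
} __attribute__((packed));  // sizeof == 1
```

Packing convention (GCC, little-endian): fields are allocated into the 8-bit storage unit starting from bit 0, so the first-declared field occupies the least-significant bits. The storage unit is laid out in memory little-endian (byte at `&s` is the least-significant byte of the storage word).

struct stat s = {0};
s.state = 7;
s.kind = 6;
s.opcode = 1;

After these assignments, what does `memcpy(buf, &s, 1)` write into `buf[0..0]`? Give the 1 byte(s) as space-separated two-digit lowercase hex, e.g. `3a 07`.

b7

[0+:3] state=7 & 0x7 = 0x7; word=0x07
[3+:4] kind=6 & 0xf = 0x6; word=0x37
[7+:1] opcode=1 & 0x1 = 0x1; word=0xb7
word = 0xb7 → little-endian bytes:
  [0]=0xb7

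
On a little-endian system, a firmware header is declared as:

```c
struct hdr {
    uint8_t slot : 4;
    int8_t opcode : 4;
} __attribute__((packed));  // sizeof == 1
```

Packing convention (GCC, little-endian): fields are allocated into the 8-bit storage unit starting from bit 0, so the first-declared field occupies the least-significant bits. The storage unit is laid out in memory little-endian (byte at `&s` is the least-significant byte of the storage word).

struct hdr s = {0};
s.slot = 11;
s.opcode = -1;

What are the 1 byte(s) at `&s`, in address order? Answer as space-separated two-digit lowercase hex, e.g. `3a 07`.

slot (4b) val=11 bits=0xb at bit 0: 0x0b
opcode (4b) val=-1 bits=0xf at bit 4: 0xfb
word = 0xfb → little-endian bytes:
  [0]=0xfb

fb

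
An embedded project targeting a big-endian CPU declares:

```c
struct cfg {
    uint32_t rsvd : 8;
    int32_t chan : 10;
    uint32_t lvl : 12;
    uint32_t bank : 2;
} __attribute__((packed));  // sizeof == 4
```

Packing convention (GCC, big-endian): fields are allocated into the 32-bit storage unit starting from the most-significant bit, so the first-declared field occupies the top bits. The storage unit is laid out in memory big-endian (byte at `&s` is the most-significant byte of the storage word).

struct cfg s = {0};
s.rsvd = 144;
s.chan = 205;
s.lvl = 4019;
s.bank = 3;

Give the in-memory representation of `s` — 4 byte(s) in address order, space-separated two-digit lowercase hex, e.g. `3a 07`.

[24+:8] rsvd=144 & 0xff = 0x90; word=0x90000000
[14+:10] chan=205 & 0x3ff = 0xcd; word=0x90334000
[2+:12] lvl=4019 & 0xfff = 0xfb3; word=0x90337ecc
[0+:2] bank=3 & 0x3 = 0x3; word=0x90337ecf
word = 0x90337ecf → big-endian bytes:
  [0]=0x90  [1]=0x33  [2]=0x7e  [3]=0xcf

90 33 7e cf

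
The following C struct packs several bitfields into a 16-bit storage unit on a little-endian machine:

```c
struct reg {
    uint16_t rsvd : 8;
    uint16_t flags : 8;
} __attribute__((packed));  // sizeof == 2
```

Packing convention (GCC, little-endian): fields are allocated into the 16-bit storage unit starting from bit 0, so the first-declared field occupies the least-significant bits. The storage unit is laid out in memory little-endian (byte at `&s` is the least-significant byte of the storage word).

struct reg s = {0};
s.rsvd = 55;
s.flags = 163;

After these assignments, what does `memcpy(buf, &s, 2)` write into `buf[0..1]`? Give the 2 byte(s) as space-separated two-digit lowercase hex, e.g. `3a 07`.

37 a3

[0+:8] rsvd=55 & 0xff = 0x37; word=0x0037
[8+:8] flags=163 & 0xff = 0xa3; word=0xa337
word = 0xa337 → little-endian bytes:
  [0]=0x37  [1]=0xa3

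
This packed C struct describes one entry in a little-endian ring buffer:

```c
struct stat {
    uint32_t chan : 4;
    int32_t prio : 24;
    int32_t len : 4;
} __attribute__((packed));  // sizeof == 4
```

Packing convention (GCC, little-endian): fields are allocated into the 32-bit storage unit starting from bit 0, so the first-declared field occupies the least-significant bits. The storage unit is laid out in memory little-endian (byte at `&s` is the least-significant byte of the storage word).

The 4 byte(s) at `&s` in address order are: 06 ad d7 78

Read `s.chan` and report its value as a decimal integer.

[0]=0x06 [1]=0xad [2]=0xd7 [3]=0x78 (little-endian) → word 0x78d7ad06
chan [0+:4] = (word>>0) & 0xf = 6  ←
prio [4+:24] = (word>>4) & 0xffffff = 9272016
len [28+:4] = (word>>28) & 0xf = 7

6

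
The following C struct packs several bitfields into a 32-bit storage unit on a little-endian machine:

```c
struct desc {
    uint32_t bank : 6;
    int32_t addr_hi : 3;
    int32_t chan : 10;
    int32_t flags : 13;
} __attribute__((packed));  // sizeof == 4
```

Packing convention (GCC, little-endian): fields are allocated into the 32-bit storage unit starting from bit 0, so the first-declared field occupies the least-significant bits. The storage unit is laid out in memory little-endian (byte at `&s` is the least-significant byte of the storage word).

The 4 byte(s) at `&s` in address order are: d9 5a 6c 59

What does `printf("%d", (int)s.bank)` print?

25

[0]=0xd9 [1]=0x5a [2]=0x6c [3]=0x59 (little-endian) → word 0x596c5ad9
bank:6 @ bit 0 → (0x596c5ad9>>0)&0x3f = 0x19  ←
addr_hi:3 @ bit 6 → (0x596c5ad9>>6)&0x7 = 0x3
chan:10 @ bit 9 → (0x596c5ad9>>9)&0x3ff = 0x22d
flags:13 @ bit 19 → (0x596c5ad9>>19)&0x1fff = 0xb2d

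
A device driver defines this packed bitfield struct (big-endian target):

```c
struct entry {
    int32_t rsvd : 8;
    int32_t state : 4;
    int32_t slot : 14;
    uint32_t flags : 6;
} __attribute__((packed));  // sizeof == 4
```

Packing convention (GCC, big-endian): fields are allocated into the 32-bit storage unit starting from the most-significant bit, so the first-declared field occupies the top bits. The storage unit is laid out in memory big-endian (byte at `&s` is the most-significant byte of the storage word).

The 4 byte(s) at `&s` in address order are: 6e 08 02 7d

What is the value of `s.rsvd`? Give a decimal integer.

[0]=0x6e [1]=0x08 [2]=0x02 [3]=0x7d (big-endian) → word 0x6e08027d
rsvd [24+:8] = (word>>24) & 0xff = 110  ←
state [20+:4] = (word>>20) & 0xf = 0
slot [6+:14] = (word>>6) & 0x3fff = 8201
flags [0+:6] = (word>>0) & 0x3f = 61
rsvd signed 8b, MSB=0: value = 110

110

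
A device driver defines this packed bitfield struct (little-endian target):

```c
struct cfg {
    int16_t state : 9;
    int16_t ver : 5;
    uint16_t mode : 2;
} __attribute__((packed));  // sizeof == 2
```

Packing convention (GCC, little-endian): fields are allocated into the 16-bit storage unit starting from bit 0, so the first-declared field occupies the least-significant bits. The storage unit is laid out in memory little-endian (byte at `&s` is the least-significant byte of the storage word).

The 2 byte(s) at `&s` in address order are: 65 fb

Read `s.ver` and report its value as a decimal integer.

-3

[0]=0x65 [1]=0xfb (little-endian) → word 0xfb65
state:9 @ bit 0 → (0xfb65>>0)&0x1ff = 0x165
ver:5 @ bit 9 → (0xfb65>>9)&0x1f = 0x1d  ←
mode:2 @ bit 14 → (0xfb65>>14)&0x3 = 0x3
ver signed 5b, MSB=1: 29 - 32 = -3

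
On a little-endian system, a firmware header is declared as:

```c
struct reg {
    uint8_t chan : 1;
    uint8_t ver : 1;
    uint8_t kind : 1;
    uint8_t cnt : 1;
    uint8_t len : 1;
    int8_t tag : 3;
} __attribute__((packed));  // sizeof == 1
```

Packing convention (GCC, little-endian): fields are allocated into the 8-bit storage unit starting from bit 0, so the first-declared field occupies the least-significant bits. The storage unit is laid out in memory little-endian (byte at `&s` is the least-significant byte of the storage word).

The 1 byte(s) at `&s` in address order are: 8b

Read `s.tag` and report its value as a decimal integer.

[0]=0x8b (little-endian) → word 0x8b
chan [0+:1] = (word>>0) & 0x1 = 1
ver [1+:1] = (word>>1) & 0x1 = 1
kind [2+:1] = (word>>2) & 0x1 = 0
cnt [3+:1] = (word>>3) & 0x1 = 1
len [4+:1] = (word>>4) & 0x1 = 0
tag [5+:3] = (word>>5) & 0x7 = 4  ←
tag signed 3b, MSB=1: 4 - 8 = -4

-4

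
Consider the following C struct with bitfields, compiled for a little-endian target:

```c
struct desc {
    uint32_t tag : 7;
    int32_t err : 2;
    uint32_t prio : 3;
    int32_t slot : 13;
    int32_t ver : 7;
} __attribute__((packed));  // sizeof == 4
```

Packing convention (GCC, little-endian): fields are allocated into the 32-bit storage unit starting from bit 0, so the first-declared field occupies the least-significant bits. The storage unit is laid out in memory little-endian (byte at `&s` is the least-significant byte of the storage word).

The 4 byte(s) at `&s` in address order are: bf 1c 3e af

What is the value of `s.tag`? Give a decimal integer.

[0]=0xbf [1]=0x1c [2]=0x3e [3]=0xaf (little-endian) → word 0xaf3e1cbf
tag:7 @ bit 0 → (0xaf3e1cbf>>0)&0x7f = 0x3f  ←
err:2 @ bit 7 → (0xaf3e1cbf>>7)&0x3 = 0x1
prio:3 @ bit 9 → (0xaf3e1cbf>>9)&0x7 = 0x6
slot:13 @ bit 12 → (0xaf3e1cbf>>12)&0x1fff = 0x13e1
ver:7 @ bit 25 → (0xaf3e1cbf>>25)&0x7f = 0x57

63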